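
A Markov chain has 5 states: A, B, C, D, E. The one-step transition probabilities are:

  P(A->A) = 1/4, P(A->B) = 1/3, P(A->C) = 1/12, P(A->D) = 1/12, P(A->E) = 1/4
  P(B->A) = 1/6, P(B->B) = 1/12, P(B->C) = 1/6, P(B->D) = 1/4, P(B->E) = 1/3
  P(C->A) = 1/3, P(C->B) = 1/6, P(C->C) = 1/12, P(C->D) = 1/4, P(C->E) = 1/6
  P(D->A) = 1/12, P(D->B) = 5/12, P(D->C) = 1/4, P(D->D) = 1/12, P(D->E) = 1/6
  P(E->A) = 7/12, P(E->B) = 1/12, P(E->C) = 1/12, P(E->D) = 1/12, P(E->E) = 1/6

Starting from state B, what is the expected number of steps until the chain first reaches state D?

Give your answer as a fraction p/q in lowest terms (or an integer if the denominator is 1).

Let h_i = expected steps to first reach D from state i.
Boundary: h_D = 0.
First-step equations for the other states:
  h_A = 1 + 1/4*h_A + 1/3*h_B + 1/12*h_C + 1/12*h_D + 1/4*h_E
  h_B = 1 + 1/6*h_A + 1/12*h_B + 1/6*h_C + 1/4*h_D + 1/3*h_E
  h_C = 1 + 1/3*h_A + 1/6*h_B + 1/12*h_C + 1/4*h_D + 1/6*h_E
  h_E = 1 + 7/12*h_A + 1/12*h_B + 1/12*h_C + 1/12*h_D + 1/6*h_E

Substituting h_D = 0 and rearranging gives the linear system (I - Q) h = 1:
  [3/4, -1/3, -1/12, -1/4] . (h_A, h_B, h_C, h_E) = 1
  [-1/6, 11/12, -1/6, -1/3] . (h_A, h_B, h_C, h_E) = 1
  [-1/3, -1/6, 11/12, -1/6] . (h_A, h_B, h_C, h_E) = 1
  [-7/12, -1/12, -1/12, 5/6] . (h_A, h_B, h_C, h_E) = 1

Solving yields:
  h_A = 9596/1289
  h_B = 8244/1289
  h_C = 8196/1289
  h_E = 9908/1289

Starting state is B, so the expected hitting time is h_B = 8244/1289.

Answer: 8244/1289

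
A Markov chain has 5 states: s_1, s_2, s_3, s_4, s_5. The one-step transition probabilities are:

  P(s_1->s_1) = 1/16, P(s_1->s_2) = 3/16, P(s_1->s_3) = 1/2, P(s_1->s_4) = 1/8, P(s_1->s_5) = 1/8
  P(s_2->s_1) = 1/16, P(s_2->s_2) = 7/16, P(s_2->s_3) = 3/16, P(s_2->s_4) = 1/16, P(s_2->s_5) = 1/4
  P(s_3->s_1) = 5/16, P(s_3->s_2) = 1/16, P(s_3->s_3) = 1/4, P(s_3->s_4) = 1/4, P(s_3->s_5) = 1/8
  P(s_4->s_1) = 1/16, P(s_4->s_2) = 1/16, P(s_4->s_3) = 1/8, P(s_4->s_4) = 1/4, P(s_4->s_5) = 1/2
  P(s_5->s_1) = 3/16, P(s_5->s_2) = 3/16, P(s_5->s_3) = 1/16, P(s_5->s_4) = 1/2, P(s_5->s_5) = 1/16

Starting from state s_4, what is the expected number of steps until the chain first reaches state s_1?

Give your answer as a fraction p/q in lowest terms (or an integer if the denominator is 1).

Answer: 13136/1729

Derivation:
Let h_i = expected steps to first reach s_1 from state i.
Boundary: h_s_1 = 0.
First-step equations for the other states:
  h_s_2 = 1 + 1/16*h_s_1 + 7/16*h_s_2 + 3/16*h_s_3 + 1/16*h_s_4 + 1/4*h_s_5
  h_s_3 = 1 + 5/16*h_s_1 + 1/16*h_s_2 + 1/4*h_s_3 + 1/4*h_s_4 + 1/8*h_s_5
  h_s_4 = 1 + 1/16*h_s_1 + 1/16*h_s_2 + 1/8*h_s_3 + 1/4*h_s_4 + 1/2*h_s_5
  h_s_5 = 1 + 3/16*h_s_1 + 3/16*h_s_2 + 1/16*h_s_3 + 1/2*h_s_4 + 1/16*h_s_5

Substituting h_s_1 = 0 and rearranging gives the linear system (I - Q) h = 1:
  [9/16, -3/16, -1/16, -1/4] . (h_s_2, h_s_3, h_s_4, h_s_5) = 1
  [-1/16, 3/4, -1/4, -1/8] . (h_s_2, h_s_3, h_s_4, h_s_5) = 1
  [-1/16, -1/8, 3/4, -1/2] . (h_s_2, h_s_3, h_s_4, h_s_5) = 1
  [-3/16, -1/16, -1/2, 15/16] . (h_s_2, h_s_3, h_s_4, h_s_5) = 1

Solving yields:
  h_s_2 = 13200/1729
  h_s_3 = 9808/1729
  h_s_4 = 13136/1729
  h_s_5 = 12144/1729

Starting state is s_4, so the expected hitting time is h_s_4 = 13136/1729.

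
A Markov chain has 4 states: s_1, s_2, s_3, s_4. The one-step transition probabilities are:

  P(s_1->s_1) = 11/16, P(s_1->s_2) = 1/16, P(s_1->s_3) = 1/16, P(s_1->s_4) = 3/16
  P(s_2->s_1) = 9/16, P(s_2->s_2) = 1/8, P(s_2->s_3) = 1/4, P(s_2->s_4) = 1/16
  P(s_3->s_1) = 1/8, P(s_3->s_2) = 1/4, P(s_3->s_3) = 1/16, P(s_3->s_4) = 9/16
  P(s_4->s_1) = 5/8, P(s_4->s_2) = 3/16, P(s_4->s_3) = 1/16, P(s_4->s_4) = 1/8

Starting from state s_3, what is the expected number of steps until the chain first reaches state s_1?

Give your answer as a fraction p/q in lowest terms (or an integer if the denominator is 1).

Let h_i = expected steps to first reach s_1 from state i.
Boundary: h_s_1 = 0.
First-step equations for the other states:
  h_s_2 = 1 + 9/16*h_s_1 + 1/8*h_s_2 + 1/4*h_s_3 + 1/16*h_s_4
  h_s_3 = 1 + 1/8*h_s_1 + 1/4*h_s_2 + 1/16*h_s_3 + 9/16*h_s_4
  h_s_4 = 1 + 5/8*h_s_1 + 3/16*h_s_2 + 1/16*h_s_3 + 1/8*h_s_4

Substituting h_s_1 = 0 and rearranging gives the linear system (I - Q) h = 1:
  [7/8, -1/4, -1/16] . (h_s_2, h_s_3, h_s_4) = 1
  [-1/4, 15/16, -9/16] . (h_s_2, h_s_3, h_s_4) = 1
  [-3/16, -1/16, 7/8] . (h_s_2, h_s_3, h_s_4) = 1

Solving yields:
  h_s_2 = 1648/811
  h_s_3 = 6496/2433
  h_s_4 = 4304/2433

Starting state is s_3, so the expected hitting time is h_s_3 = 6496/2433.

Answer: 6496/2433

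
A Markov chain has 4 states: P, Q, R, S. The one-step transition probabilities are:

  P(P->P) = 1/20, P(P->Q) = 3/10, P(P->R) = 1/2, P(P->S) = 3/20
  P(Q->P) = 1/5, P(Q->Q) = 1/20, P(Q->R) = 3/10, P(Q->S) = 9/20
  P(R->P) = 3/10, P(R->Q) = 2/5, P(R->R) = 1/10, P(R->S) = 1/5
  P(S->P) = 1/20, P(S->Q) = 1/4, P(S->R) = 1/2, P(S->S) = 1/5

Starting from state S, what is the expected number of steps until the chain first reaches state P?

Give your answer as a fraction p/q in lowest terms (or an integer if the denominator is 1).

Answer: 6840/1147

Derivation:
Let h_i = expected steps to first reach P from state i.
Boundary: h_P = 0.
First-step equations for the other states:
  h_Q = 1 + 1/5*h_P + 1/20*h_Q + 3/10*h_R + 9/20*h_S
  h_R = 1 + 3/10*h_P + 2/5*h_Q + 1/10*h_R + 1/5*h_S
  h_S = 1 + 1/20*h_P + 1/4*h_Q + 1/2*h_R + 1/5*h_S

Substituting h_P = 0 and rearranging gives the linear system (I - Q) h = 1:
  [19/20, -3/10, -9/20] . (h_Q, h_R, h_S) = 1
  [-2/5, 9/10, -1/5] . (h_Q, h_R, h_S) = 1
  [-1/4, -1/2, 4/5] . (h_Q, h_R, h_S) = 1

Solving yields:
  h_Q = 200/37
  h_R = 150/31
  h_S = 6840/1147

Starting state is S, so the expected hitting time is h_S = 6840/1147.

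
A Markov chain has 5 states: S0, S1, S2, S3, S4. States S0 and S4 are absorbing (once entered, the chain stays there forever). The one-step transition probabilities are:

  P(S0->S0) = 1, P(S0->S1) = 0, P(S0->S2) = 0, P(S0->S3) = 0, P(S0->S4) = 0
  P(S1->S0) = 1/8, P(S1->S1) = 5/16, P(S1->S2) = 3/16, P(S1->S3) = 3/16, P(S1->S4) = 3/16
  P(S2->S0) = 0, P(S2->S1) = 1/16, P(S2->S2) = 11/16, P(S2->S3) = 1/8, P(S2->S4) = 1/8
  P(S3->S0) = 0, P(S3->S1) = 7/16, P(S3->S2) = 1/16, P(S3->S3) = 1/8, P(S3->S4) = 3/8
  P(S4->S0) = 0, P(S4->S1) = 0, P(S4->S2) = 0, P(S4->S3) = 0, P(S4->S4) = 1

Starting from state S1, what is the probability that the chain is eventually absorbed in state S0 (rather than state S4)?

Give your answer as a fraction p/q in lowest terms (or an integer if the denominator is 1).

Answer: 34/139

Derivation:
Let a_i = P(absorbed in S0 | start in state i).
Boundary conditions: a_S0 = 1, a_S4 = 0.
For each transient state i, a_i = sum_j P(i->j) * a_j:
  a_S1 = 1/8*a_S0 + 5/16*a_S1 + 3/16*a_S2 + 3/16*a_S3 + 3/16*a_S4
  a_S2 = 0*a_S0 + 1/16*a_S1 + 11/16*a_S2 + 1/8*a_S3 + 1/8*a_S4
  a_S3 = 0*a_S0 + 7/16*a_S1 + 1/16*a_S2 + 1/8*a_S3 + 3/8*a_S4

Substituting a_S0 = 1 and a_S4 = 0, rearrange to (I - Q) a = r where r[i] = P(i -> S0):
  [11/16, -3/16, -3/16] . (a_S1, a_S2, a_S3) = 1/8
  [-1/16, 5/16, -1/8] . (a_S1, a_S2, a_S3) = 0
  [-7/16, -1/16, 7/8] . (a_S1, a_S2, a_S3) = 0

Solving yields:
  a_S1 = 34/139
  a_S2 = 14/139
  a_S3 = 18/139

Starting state is S1, so the absorption probability is a_S1 = 34/139.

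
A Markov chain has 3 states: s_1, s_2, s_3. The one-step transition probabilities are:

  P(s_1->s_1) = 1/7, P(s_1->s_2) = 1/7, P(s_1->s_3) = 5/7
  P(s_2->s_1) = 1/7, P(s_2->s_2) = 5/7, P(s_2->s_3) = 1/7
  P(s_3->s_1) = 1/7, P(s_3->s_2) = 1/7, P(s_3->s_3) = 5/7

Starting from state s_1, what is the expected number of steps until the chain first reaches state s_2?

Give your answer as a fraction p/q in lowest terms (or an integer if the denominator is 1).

Answer: 7

Derivation:
Let h_i = expected steps to first reach s_2 from state i.
Boundary: h_s_2 = 0.
First-step equations for the other states:
  h_s_1 = 1 + 1/7*h_s_1 + 1/7*h_s_2 + 5/7*h_s_3
  h_s_3 = 1 + 1/7*h_s_1 + 1/7*h_s_2 + 5/7*h_s_3

Substituting h_s_2 = 0 and rearranging gives the linear system (I - Q) h = 1:
  [6/7, -5/7] . (h_s_1, h_s_3) = 1
  [-1/7, 2/7] . (h_s_1, h_s_3) = 1

Solving yields:
  h_s_1 = 7
  h_s_3 = 7

Starting state is s_1, so the expected hitting time is h_s_1 = 7.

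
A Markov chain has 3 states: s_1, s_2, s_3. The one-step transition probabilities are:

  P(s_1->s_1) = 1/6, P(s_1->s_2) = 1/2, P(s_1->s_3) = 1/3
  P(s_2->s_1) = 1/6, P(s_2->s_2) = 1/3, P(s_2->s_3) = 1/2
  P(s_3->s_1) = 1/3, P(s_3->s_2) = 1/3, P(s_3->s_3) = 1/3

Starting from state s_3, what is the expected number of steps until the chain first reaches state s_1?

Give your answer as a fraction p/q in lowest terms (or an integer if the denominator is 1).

Let h_i = expected steps to first reach s_1 from state i.
Boundary: h_s_1 = 0.
First-step equations for the other states:
  h_s_2 = 1 + 1/6*h_s_1 + 1/3*h_s_2 + 1/2*h_s_3
  h_s_3 = 1 + 1/3*h_s_1 + 1/3*h_s_2 + 1/3*h_s_3

Substituting h_s_1 = 0 and rearranging gives the linear system (I - Q) h = 1:
  [2/3, -1/2] . (h_s_2, h_s_3) = 1
  [-1/3, 2/3] . (h_s_2, h_s_3) = 1

Solving yields:
  h_s_2 = 21/5
  h_s_3 = 18/5

Starting state is s_3, so the expected hitting time is h_s_3 = 18/5.

Answer: 18/5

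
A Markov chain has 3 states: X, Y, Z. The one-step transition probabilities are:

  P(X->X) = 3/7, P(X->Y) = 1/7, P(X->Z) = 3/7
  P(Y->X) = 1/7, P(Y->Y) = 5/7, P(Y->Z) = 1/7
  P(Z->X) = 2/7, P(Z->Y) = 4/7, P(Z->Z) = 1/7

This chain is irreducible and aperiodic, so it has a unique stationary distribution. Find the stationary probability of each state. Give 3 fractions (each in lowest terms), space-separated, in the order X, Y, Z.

Answer: 8/33 6/11 7/33

Derivation:
The stationary distribution satisfies pi = pi * P, i.e.:
  pi_X = 3/7*pi_X + 1/7*pi_Y + 2/7*pi_Z
  pi_Y = 1/7*pi_X + 5/7*pi_Y + 4/7*pi_Z
  pi_Z = 3/7*pi_X + 1/7*pi_Y + 1/7*pi_Z
with normalization: pi_X + pi_Y + pi_Z = 1.

Using the first 2 balance equations plus normalization, the linear system A*pi = b is:
  [-4/7, 1/7, 2/7] . pi = 0
  [1/7, -2/7, 4/7] . pi = 0
  [1, 1, 1] . pi = 1

Solving yields:
  pi_X = 8/33
  pi_Y = 6/11
  pi_Z = 7/33

Verification (pi * P):
  8/33*3/7 + 6/11*1/7 + 7/33*2/7 = 8/33 = pi_X  (ok)
  8/33*1/7 + 6/11*5/7 + 7/33*4/7 = 6/11 = pi_Y  (ok)
  8/33*3/7 + 6/11*1/7 + 7/33*1/7 = 7/33 = pi_Z  (ok)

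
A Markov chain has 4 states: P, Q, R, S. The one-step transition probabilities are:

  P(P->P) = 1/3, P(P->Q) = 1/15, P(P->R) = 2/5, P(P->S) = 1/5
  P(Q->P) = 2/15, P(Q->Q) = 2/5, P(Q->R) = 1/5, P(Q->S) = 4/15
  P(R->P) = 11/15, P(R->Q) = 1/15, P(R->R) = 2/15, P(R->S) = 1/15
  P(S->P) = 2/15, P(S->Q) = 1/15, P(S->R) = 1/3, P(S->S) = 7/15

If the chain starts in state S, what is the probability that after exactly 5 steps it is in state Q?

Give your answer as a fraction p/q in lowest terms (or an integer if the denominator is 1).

Answer: 121/1215

Derivation:
Computing P^5 by repeated multiplication:
P^1 =
  P: [1/3, 1/15, 2/5, 1/5]
  Q: [2/15, 2/5, 1/5, 4/15]
  R: [11/15, 1/15, 2/15, 1/15]
  S: [2/15, 1/15, 1/3, 7/15]
P^2 =
  P: [11/25, 4/45, 4/15, 46/225]
  Q: [7/25, 1/5, 56/225, 61/225]
  R: [9/25, 4/45, 26/75, 46/225]
  S: [9/25, 4/45, 4/15, 64/225]
P^3 =
  P: [143/375, 13/135, 1004/3375, 253/1125]
  Q: [127/375, 2/15, 62/225, 284/1125]
  R: [31/75, 13/135, 932/3375, 241/1125]
  S: [137/375, 13/135, 986/3375, 277/1125]
P^4 =
  P: [2183/5625, 8/81, 116/405, 3826/16875]
  Q: [229/625, 1/9, 1592/5625, 449/1875]
  R: [2147/5625, 8/81, 14824/50625, 3826/16875]
  S: [2147/5625, 8/81, 116/405, 3934/16875]
P^5 =
  P: [32299/84375, 121/1215, 219272/759375, 57929/253125]
  Q: [3529/9375, 14/135, 4832/16875, 6568/28125]
  R: [6503/16875, 121/1215, 217976/759375, 57713/253125]
  S: [32191/84375, 121/1215, 218948/759375, 58361/253125]

(P^5)[S -> Q] = 121/1215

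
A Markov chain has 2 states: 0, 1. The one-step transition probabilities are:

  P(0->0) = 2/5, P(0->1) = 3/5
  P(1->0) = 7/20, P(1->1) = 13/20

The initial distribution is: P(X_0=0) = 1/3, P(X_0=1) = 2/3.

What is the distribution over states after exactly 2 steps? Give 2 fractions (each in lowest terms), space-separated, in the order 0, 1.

Answer: 221/600 379/600

Derivation:
Propagating the distribution step by step (d_{t+1} = d_t * P):
d_0 = (0=1/3, 1=2/3)
  d_1[0] = 1/3*2/5 + 2/3*7/20 = 11/30
  d_1[1] = 1/3*3/5 + 2/3*13/20 = 19/30
d_1 = (0=11/30, 1=19/30)
  d_2[0] = 11/30*2/5 + 19/30*7/20 = 221/600
  d_2[1] = 11/30*3/5 + 19/30*13/20 = 379/600
d_2 = (0=221/600, 1=379/600)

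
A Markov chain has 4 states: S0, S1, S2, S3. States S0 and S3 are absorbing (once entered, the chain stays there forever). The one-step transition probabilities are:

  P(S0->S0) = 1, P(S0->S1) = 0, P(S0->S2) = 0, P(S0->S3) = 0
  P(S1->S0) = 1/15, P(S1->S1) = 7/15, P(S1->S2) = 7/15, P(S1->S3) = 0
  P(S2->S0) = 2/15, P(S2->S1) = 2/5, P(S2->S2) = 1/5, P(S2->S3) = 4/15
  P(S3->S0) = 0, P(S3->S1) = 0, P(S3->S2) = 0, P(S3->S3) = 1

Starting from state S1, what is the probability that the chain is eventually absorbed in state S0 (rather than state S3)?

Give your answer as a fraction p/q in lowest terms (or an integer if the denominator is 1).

Answer: 13/27

Derivation:
Let a_i = P(absorbed in S0 | start in state i).
Boundary conditions: a_S0 = 1, a_S3 = 0.
For each transient state i, a_i = sum_j P(i->j) * a_j:
  a_S1 = 1/15*a_S0 + 7/15*a_S1 + 7/15*a_S2 + 0*a_S3
  a_S2 = 2/15*a_S0 + 2/5*a_S1 + 1/5*a_S2 + 4/15*a_S3

Substituting a_S0 = 1 and a_S3 = 0, rearrange to (I - Q) a = r where r[i] = P(i -> S0):
  [8/15, -7/15] . (a_S1, a_S2) = 1/15
  [-2/5, 4/5] . (a_S1, a_S2) = 2/15

Solving yields:
  a_S1 = 13/27
  a_S2 = 11/27

Starting state is S1, so the absorption probability is a_S1 = 13/27.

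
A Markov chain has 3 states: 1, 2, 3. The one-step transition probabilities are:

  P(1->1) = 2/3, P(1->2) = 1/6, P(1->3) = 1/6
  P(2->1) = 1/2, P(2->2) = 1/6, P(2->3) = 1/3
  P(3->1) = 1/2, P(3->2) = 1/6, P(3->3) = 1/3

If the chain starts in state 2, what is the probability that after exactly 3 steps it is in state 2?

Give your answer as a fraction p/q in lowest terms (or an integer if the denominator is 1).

Answer: 1/6

Derivation:
Computing P^3 by repeated multiplication:
P^1 =
  1: [2/3, 1/6, 1/6]
  2: [1/2, 1/6, 1/3]
  3: [1/2, 1/6, 1/3]
P^2 =
  1: [11/18, 1/6, 2/9]
  2: [7/12, 1/6, 1/4]
  3: [7/12, 1/6, 1/4]
P^3 =
  1: [65/108, 1/6, 25/108]
  2: [43/72, 1/6, 17/72]
  3: [43/72, 1/6, 17/72]

(P^3)[2 -> 2] = 1/6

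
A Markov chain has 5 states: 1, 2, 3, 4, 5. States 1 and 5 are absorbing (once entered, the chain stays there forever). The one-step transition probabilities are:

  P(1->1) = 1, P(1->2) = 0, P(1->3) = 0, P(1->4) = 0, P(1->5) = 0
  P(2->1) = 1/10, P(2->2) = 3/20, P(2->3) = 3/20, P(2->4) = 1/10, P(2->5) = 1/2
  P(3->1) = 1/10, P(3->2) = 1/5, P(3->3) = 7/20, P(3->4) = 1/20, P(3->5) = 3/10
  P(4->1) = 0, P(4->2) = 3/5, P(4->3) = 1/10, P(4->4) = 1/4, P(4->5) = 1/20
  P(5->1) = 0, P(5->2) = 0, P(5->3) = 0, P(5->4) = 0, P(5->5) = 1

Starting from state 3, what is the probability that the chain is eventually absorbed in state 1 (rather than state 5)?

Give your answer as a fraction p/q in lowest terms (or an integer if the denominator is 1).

Answer: 606/2737

Derivation:
Let a_i = P(absorbed in 1 | start in state i).
Boundary conditions: a_1 = 1, a_5 = 0.
For each transient state i, a_i = sum_j P(i->j) * a_j:
  a_2 = 1/10*a_1 + 3/20*a_2 + 3/20*a_3 + 1/10*a_4 + 1/2*a_5
  a_3 = 1/10*a_1 + 1/5*a_2 + 7/20*a_3 + 1/20*a_4 + 3/10*a_5
  a_4 = 0*a_1 + 3/5*a_2 + 1/10*a_3 + 1/4*a_4 + 1/20*a_5

Substituting a_1 = 1 and a_5 = 0, rearrange to (I - Q) a = r where r[i] = P(i -> 1):
  [17/20, -3/20, -1/10] . (a_2, a_3, a_4) = 1/10
  [-1/5, 13/20, -1/20] . (a_2, a_3, a_4) = 1/10
  [-3/5, -1/10, 3/4] . (a_2, a_3, a_4) = 0

Solving yields:
  a_2 = 484/2737
  a_3 = 606/2737
  a_4 = 468/2737

Starting state is 3, so the absorption probability is a_3 = 606/2737.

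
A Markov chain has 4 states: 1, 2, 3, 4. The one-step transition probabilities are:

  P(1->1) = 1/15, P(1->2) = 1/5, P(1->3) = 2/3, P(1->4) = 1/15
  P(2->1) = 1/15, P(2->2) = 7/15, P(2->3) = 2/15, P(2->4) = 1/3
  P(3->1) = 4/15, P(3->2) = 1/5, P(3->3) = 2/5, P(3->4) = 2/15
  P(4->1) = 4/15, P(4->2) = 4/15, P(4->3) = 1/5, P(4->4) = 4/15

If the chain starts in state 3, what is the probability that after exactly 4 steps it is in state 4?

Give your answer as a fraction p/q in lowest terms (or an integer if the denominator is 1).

Answer: 3442/16875

Derivation:
Computing P^4 by repeated multiplication:
P^1 =
  1: [1/15, 1/5, 2/3, 1/15]
  2: [1/15, 7/15, 2/15, 1/3]
  3: [4/15, 1/5, 2/5, 2/15]
  4: [4/15, 4/15, 1/5, 4/15]
P^2 =
  1: [16/75, 58/225, 79/225, 8/45]
  2: [4/25, 26/75, 17/75, 4/15]
  3: [13/75, 59/225, 88/225, 13/75]
  4: [4/25, 13/45, 26/75, 46/225]
P^3 =
  1: [194/1125, 947/3375, 238/675, 656/3375]
  2: [62/375, 349/1125, 334/1125, 256/1125]
  3: [202/1125, 38/135, 1153/3375, 74/375]
  4: [199/1125, 109/375, 1096/3375, 701/3375]
P^4 =
  1: [2971/16875, 14569/50625, 16822/50625, 10321/50625]
  2: [193/1125, 5027/16875, 1066/3375, 3623/16875]
  3: [2944/16875, 14591/50625, 16876/50625, 3442/16875]
  4: [974/5625, 118/405, 5537/16875, 10498/50625]

(P^4)[3 -> 4] = 3442/16875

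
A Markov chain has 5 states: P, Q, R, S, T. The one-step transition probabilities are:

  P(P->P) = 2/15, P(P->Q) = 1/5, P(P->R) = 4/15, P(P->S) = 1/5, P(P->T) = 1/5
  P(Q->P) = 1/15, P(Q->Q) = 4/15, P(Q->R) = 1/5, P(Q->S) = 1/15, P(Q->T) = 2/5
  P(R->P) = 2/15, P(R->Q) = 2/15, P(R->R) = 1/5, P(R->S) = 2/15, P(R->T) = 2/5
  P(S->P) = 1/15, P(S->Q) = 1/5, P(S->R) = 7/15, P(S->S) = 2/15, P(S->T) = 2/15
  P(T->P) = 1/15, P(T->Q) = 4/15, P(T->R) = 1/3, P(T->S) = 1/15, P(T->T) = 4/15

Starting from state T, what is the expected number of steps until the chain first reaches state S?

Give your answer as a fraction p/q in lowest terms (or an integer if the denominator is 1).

Let h_i = expected steps to first reach S from state i.
Boundary: h_S = 0.
First-step equations for the other states:
  h_P = 1 + 2/15*h_P + 1/5*h_Q + 4/15*h_R + 1/5*h_S + 1/5*h_T
  h_Q = 1 + 1/15*h_P + 4/15*h_Q + 1/5*h_R + 1/15*h_S + 2/5*h_T
  h_R = 1 + 2/15*h_P + 2/15*h_Q + 1/5*h_R + 2/15*h_S + 2/5*h_T
  h_T = 1 + 1/15*h_P + 4/15*h_Q + 1/3*h_R + 1/15*h_S + 4/15*h_T

Substituting h_S = 0 and rearranging gives the linear system (I - Q) h = 1:
  [13/15, -1/5, -4/15, -1/5] . (h_P, h_Q, h_R, h_T) = 1
  [-1/15, 11/15, -1/5, -2/5] . (h_P, h_Q, h_R, h_T) = 1
  [-2/15, -2/15, 4/5, -2/5] . (h_P, h_Q, h_R, h_T) = 1
  [-1/15, -4/15, -1/3, 11/15] . (h_P, h_Q, h_R, h_T) = 1

Solving yields:
  h_P = 7595/848
  h_Q = 17795/1696
  h_R = 16435/1696
  h_T = 17635/1696

Starting state is T, so the expected hitting time is h_T = 17635/1696.

Answer: 17635/1696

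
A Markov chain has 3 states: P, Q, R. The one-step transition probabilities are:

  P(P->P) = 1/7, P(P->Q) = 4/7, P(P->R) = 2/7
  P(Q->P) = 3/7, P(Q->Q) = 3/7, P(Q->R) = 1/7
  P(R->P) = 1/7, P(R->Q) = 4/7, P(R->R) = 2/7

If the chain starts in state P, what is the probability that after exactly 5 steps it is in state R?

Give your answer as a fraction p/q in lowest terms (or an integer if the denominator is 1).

Computing P^5 by repeated multiplication:
P^1 =
  P: [1/7, 4/7, 2/7]
  Q: [3/7, 3/7, 1/7]
  R: [1/7, 4/7, 2/7]
P^2 =
  P: [15/49, 24/49, 10/49]
  Q: [13/49, 25/49, 11/49]
  R: [15/49, 24/49, 10/49]
P^3 =
  P: [97/343, 172/343, 74/343]
  Q: [99/343, 171/343, 73/343]
  R: [97/343, 172/343, 74/343]
P^4 =
  P: [687/2401, 1200/2401, 514/2401]
  Q: [685/2401, 1201/2401, 515/2401]
  R: [687/2401, 1200/2401, 514/2401]
P^5 =
  P: [4801/16807, 8404/16807, 3602/16807]
  Q: [4803/16807, 8403/16807, 3601/16807]
  R: [4801/16807, 8404/16807, 3602/16807]

(P^5)[P -> R] = 3602/16807

Answer: 3602/16807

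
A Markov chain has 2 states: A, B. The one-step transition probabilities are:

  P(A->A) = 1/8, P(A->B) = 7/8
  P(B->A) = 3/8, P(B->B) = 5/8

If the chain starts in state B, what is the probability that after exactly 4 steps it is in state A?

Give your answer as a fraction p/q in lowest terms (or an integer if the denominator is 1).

Answer: 153/512

Derivation:
Computing P^4 by repeated multiplication:
P^1 =
  A: [1/8, 7/8]
  B: [3/8, 5/8]
P^2 =
  A: [11/32, 21/32]
  B: [9/32, 23/32]
P^3 =
  A: [37/128, 91/128]
  B: [39/128, 89/128]
P^4 =
  A: [155/512, 357/512]
  B: [153/512, 359/512]

(P^4)[B -> A] = 153/512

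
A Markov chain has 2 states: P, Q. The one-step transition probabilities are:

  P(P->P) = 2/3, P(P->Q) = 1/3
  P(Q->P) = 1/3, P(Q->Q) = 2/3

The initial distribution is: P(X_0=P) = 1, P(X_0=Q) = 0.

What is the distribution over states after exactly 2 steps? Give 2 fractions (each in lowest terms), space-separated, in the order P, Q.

Answer: 5/9 4/9

Derivation:
Propagating the distribution step by step (d_{t+1} = d_t * P):
d_0 = (P=1, Q=0)
  d_1[P] = 1*2/3 + 0*1/3 = 2/3
  d_1[Q] = 1*1/3 + 0*2/3 = 1/3
d_1 = (P=2/3, Q=1/3)
  d_2[P] = 2/3*2/3 + 1/3*1/3 = 5/9
  d_2[Q] = 2/3*1/3 + 1/3*2/3 = 4/9
d_2 = (P=5/9, Q=4/9)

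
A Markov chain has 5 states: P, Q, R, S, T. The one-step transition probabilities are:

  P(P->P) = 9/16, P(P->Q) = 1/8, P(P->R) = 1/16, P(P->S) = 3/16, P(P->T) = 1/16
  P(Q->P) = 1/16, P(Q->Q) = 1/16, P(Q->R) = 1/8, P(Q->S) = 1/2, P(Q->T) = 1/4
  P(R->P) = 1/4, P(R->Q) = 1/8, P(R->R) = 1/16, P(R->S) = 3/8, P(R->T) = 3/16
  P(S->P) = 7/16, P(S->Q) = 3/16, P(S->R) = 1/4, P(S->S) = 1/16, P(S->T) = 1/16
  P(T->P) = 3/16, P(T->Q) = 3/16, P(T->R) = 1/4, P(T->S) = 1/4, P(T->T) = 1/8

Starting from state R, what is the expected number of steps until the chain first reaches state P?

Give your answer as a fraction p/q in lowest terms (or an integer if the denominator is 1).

Let h_i = expected steps to first reach P from state i.
Boundary: h_P = 0.
First-step equations for the other states:
  h_Q = 1 + 1/16*h_P + 1/16*h_Q + 1/8*h_R + 1/2*h_S + 1/4*h_T
  h_R = 1 + 1/4*h_P + 1/8*h_Q + 1/16*h_R + 3/8*h_S + 3/16*h_T
  h_S = 1 + 7/16*h_P + 3/16*h_Q + 1/4*h_R + 1/16*h_S + 1/16*h_T
  h_T = 1 + 3/16*h_P + 3/16*h_Q + 1/4*h_R + 1/4*h_S + 1/8*h_T

Substituting h_P = 0 and rearranging gives the linear system (I - Q) h = 1:
  [15/16, -1/8, -1/2, -1/4] . (h_Q, h_R, h_S, h_T) = 1
  [-1/8, 15/16, -3/8, -3/16] . (h_Q, h_R, h_S, h_T) = 1
  [-3/16, -1/4, 15/16, -1/16] . (h_Q, h_R, h_S, h_T) = 1
  [-3/16, -1/4, -1/4, 7/8] . (h_Q, h_R, h_S, h_T) = 1

Solving yields:
  h_Q = 27728/6359
  h_R = 23808/6359
  h_S = 20400/6359
  h_T = 25840/6359

Starting state is R, so the expected hitting time is h_R = 23808/6359.

Answer: 23808/6359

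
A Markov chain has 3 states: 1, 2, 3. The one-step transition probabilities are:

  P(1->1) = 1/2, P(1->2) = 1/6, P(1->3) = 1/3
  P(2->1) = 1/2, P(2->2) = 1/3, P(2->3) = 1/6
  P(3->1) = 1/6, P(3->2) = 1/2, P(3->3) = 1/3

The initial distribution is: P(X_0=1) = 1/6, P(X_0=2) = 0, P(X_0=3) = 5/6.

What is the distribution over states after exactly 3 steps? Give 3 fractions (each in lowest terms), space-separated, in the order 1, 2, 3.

Answer: 67/162 101/324 89/324

Derivation:
Propagating the distribution step by step (d_{t+1} = d_t * P):
d_0 = (1=1/6, 2=0, 3=5/6)
  d_1[1] = 1/6*1/2 + 0*1/2 + 5/6*1/6 = 2/9
  d_1[2] = 1/6*1/6 + 0*1/3 + 5/6*1/2 = 4/9
  d_1[3] = 1/6*1/3 + 0*1/6 + 5/6*1/3 = 1/3
d_1 = (1=2/9, 2=4/9, 3=1/3)
  d_2[1] = 2/9*1/2 + 4/9*1/2 + 1/3*1/6 = 7/18
  d_2[2] = 2/9*1/6 + 4/9*1/3 + 1/3*1/2 = 19/54
  d_2[3] = 2/9*1/3 + 4/9*1/6 + 1/3*1/3 = 7/27
d_2 = (1=7/18, 2=19/54, 3=7/27)
  d_3[1] = 7/18*1/2 + 19/54*1/2 + 7/27*1/6 = 67/162
  d_3[2] = 7/18*1/6 + 19/54*1/3 + 7/27*1/2 = 101/324
  d_3[3] = 7/18*1/3 + 19/54*1/6 + 7/27*1/3 = 89/324
d_3 = (1=67/162, 2=101/324, 3=89/324)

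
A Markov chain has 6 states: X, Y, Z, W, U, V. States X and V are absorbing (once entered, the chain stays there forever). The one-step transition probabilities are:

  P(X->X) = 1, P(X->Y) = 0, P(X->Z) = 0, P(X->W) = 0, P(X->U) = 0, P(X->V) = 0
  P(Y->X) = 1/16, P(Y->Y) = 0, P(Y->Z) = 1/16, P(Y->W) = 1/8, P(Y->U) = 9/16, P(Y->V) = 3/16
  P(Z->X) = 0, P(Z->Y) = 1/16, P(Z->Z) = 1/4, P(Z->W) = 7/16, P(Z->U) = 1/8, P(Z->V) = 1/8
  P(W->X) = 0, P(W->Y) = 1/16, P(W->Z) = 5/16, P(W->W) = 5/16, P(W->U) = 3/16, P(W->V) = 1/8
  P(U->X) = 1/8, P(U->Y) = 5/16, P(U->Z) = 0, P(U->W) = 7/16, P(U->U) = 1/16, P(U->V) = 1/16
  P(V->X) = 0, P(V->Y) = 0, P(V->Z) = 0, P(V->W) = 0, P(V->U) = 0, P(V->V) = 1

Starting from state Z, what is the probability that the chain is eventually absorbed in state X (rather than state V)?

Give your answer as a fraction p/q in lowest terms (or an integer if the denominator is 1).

Answer: 1091/5622

Derivation:
Let a_i = P(absorbed in X | start in state i).
Boundary conditions: a_X = 1, a_V = 0.
For each transient state i, a_i = sum_j P(i->j) * a_j:
  a_Y = 1/16*a_X + 0*a_Y + 1/16*a_Z + 1/8*a_W + 9/16*a_U + 3/16*a_V
  a_Z = 0*a_X + 1/16*a_Y + 1/4*a_Z + 7/16*a_W + 1/8*a_U + 1/8*a_V
  a_W = 0*a_X + 1/16*a_Y + 5/16*a_Z + 5/16*a_W + 3/16*a_U + 1/8*a_V
  a_U = 1/8*a_X + 5/16*a_Y + 0*a_Z + 7/16*a_W + 1/16*a_U + 1/16*a_V

Substituting a_X = 1 and a_V = 0, rearrange to (I - Q) a = r where r[i] = P(i -> X):
  [1, -1/16, -1/8, -9/16] . (a_Y, a_Z, a_W, a_U) = 1/16
  [-1/16, 3/4, -7/16, -1/8] . (a_Y, a_Z, a_W, a_U) = 0
  [-1/16, -5/16, 11/16, -3/16] . (a_Y, a_Z, a_W, a_U) = 0
  [-5/16, 0, -7/16, 15/16] . (a_Y, a_Z, a_W, a_U) = 1/8

Solving yields:
  a_Y = 3149/11244
  a_Z = 1091/5622
  a_W = 2261/11244
  a_U = 901/2811

Starting state is Z, so the absorption probability is a_Z = 1091/5622.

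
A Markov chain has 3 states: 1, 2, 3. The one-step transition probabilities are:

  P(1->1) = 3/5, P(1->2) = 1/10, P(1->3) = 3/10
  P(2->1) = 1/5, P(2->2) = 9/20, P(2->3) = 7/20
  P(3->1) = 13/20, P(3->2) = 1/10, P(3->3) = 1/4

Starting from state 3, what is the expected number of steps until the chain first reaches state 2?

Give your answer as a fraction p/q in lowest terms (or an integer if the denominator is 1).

Answer: 10

Derivation:
Let h_i = expected steps to first reach 2 from state i.
Boundary: h_2 = 0.
First-step equations for the other states:
  h_1 = 1 + 3/5*h_1 + 1/10*h_2 + 3/10*h_3
  h_3 = 1 + 13/20*h_1 + 1/10*h_2 + 1/4*h_3

Substituting h_2 = 0 and rearranging gives the linear system (I - Q) h = 1:
  [2/5, -3/10] . (h_1, h_3) = 1
  [-13/20, 3/4] . (h_1, h_3) = 1

Solving yields:
  h_1 = 10
  h_3 = 10

Starting state is 3, so the expected hitting time is h_3 = 10.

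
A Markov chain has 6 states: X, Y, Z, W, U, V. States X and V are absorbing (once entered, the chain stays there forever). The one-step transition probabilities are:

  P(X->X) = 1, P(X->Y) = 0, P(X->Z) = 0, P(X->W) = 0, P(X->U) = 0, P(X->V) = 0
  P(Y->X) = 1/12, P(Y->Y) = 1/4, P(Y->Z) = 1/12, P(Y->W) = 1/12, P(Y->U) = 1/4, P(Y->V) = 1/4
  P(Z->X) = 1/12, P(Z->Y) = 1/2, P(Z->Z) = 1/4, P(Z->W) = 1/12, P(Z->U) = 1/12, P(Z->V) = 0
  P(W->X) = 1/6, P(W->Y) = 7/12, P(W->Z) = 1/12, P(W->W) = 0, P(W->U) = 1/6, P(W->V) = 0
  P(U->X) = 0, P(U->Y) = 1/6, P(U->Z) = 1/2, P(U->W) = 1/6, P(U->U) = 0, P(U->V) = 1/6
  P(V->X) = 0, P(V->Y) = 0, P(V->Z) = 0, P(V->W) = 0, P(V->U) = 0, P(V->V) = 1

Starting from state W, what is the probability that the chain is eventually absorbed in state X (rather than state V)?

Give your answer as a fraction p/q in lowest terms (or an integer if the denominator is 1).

Answer: 1342/3059

Derivation:
Let a_i = P(absorbed in X | start in state i).
Boundary conditions: a_X = 1, a_V = 0.
For each transient state i, a_i = sum_j P(i->j) * a_j:
  a_Y = 1/12*a_X + 1/4*a_Y + 1/12*a_Z + 1/12*a_W + 1/4*a_U + 1/4*a_V
  a_Z = 1/12*a_X + 1/2*a_Y + 1/4*a_Z + 1/12*a_W + 1/12*a_U + 0*a_V
  a_W = 1/6*a_X + 7/12*a_Y + 1/12*a_Z + 0*a_W + 1/6*a_U + 0*a_V
  a_U = 0*a_X + 1/6*a_Y + 1/2*a_Z + 1/6*a_W + 0*a_U + 1/6*a_V

Substituting a_X = 1 and a_V = 0, rearrange to (I - Q) a = r where r[i] = P(i -> X):
  [3/4, -1/12, -1/12, -1/4] . (a_Y, a_Z, a_W, a_U) = 1/12
  [-1/2, 3/4, -1/12, -1/12] . (a_Y, a_Z, a_W, a_U) = 1/12
  [-7/12, -1/12, 1, -1/6] . (a_Y, a_Z, a_W, a_U) = 1/6
  [-1/6, -1/2, -1/6, 1] . (a_Y, a_Z, a_W, a_U) = 0

Solving yields:
  a_Y = 962/3059
  a_Z = 54/133
  a_W = 1342/3059
  a_U = 1005/3059

Starting state is W, so the absorption probability is a_W = 1342/3059.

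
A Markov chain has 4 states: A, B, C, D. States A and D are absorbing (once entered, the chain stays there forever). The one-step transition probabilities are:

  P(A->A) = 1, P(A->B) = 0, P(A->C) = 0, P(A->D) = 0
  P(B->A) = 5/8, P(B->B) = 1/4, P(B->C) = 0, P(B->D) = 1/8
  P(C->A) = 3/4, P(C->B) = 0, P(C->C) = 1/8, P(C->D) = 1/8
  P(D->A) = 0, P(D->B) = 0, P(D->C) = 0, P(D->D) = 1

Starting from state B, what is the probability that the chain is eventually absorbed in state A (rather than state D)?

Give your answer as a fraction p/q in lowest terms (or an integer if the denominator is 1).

Let a_i = P(absorbed in A | start in state i).
Boundary conditions: a_A = 1, a_D = 0.
For each transient state i, a_i = sum_j P(i->j) * a_j:
  a_B = 5/8*a_A + 1/4*a_B + 0*a_C + 1/8*a_D
  a_C = 3/4*a_A + 0*a_B + 1/8*a_C + 1/8*a_D

Substituting a_A = 1 and a_D = 0, rearrange to (I - Q) a = r where r[i] = P(i -> A):
  [3/4, 0] . (a_B, a_C) = 5/8
  [0, 7/8] . (a_B, a_C) = 3/4

Solving yields:
  a_B = 5/6
  a_C = 6/7

Starting state is B, so the absorption probability is a_B = 5/6.

Answer: 5/6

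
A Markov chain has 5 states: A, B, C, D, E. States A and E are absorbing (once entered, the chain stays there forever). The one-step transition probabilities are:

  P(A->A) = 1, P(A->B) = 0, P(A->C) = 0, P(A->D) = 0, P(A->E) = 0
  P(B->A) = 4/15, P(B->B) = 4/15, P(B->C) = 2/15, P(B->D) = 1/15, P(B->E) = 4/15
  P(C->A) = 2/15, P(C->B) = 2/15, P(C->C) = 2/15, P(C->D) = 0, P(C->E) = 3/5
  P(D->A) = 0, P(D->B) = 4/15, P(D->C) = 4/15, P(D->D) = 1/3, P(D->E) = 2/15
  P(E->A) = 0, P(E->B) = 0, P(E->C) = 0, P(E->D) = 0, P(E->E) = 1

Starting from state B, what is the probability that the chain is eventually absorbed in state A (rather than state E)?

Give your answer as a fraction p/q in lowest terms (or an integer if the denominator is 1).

Answer: 284/665

Derivation:
Let a_i = P(absorbed in A | start in state i).
Boundary conditions: a_A = 1, a_E = 0.
For each transient state i, a_i = sum_j P(i->j) * a_j:
  a_B = 4/15*a_A + 4/15*a_B + 2/15*a_C + 1/15*a_D + 4/15*a_E
  a_C = 2/15*a_A + 2/15*a_B + 2/15*a_C + 0*a_D + 3/5*a_E
  a_D = 0*a_A + 4/15*a_B + 4/15*a_C + 1/3*a_D + 2/15*a_E

Substituting a_A = 1 and a_E = 0, rearrange to (I - Q) a = r where r[i] = P(i -> A):
  [11/15, -2/15, -1/15] . (a_B, a_C, a_D) = 4/15
  [-2/15, 13/15, 0] . (a_B, a_C, a_D) = 2/15
  [-4/15, -4/15, 2/3] . (a_B, a_C, a_D) = 0

Solving yields:
  a_B = 284/665
  a_C = 146/665
  a_D = 172/665

Starting state is B, so the absorption probability is a_B = 284/665.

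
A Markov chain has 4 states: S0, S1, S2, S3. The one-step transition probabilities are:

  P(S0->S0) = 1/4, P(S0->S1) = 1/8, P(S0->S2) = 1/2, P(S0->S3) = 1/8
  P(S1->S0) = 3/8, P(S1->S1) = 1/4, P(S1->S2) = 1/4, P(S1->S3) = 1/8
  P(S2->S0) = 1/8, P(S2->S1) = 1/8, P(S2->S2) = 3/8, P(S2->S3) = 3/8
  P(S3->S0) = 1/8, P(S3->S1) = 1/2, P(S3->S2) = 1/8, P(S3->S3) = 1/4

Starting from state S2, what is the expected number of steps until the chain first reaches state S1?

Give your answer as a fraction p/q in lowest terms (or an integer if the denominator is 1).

Let h_i = expected steps to first reach S1 from state i.
Boundary: h_S1 = 0.
First-step equations for the other states:
  h_S0 = 1 + 1/4*h_S0 + 1/8*h_S1 + 1/2*h_S2 + 1/8*h_S3
  h_S2 = 1 + 1/8*h_S0 + 1/8*h_S1 + 3/8*h_S2 + 3/8*h_S3
  h_S3 = 1 + 1/8*h_S0 + 1/2*h_S1 + 1/8*h_S2 + 1/4*h_S3

Substituting h_S1 = 0 and rearranging gives the linear system (I - Q) h = 1:
  [3/4, -1/2, -1/8] . (h_S0, h_S2, h_S3) = 1
  [-1/8, 5/8, -3/8] . (h_S0, h_S2, h_S3) = 1
  [-1/8, -1/8, 3/4] . (h_S0, h_S2, h_S3) = 1

Solving yields:
  h_S0 = 23/5
  h_S2 = 21/5
  h_S3 = 14/5

Starting state is S2, so the expected hitting time is h_S2 = 21/5.

Answer: 21/5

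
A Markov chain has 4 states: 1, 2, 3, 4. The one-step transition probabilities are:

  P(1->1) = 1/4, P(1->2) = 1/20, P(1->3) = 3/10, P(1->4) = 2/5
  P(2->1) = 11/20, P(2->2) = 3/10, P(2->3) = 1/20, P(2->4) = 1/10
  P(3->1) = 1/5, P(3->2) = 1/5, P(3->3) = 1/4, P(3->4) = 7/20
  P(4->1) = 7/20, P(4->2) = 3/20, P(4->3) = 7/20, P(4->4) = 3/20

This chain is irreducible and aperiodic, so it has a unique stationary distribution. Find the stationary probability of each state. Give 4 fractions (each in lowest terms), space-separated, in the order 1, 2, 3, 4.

The stationary distribution satisfies pi = pi * P, i.e.:
  pi_1 = 1/4*pi_1 + 11/20*pi_2 + 1/5*pi_3 + 7/20*pi_4
  pi_2 = 1/20*pi_1 + 3/10*pi_2 + 1/5*pi_3 + 3/20*pi_4
  pi_3 = 3/10*pi_1 + 1/20*pi_2 + 1/4*pi_3 + 7/20*pi_4
  pi_4 = 2/5*pi_1 + 1/10*pi_2 + 7/20*pi_3 + 3/20*pi_4
with normalization: pi_1 + pi_2 + pi_3 + pi_4 = 1.

Using the first 3 balance equations plus normalization, the linear system A*pi = b is:
  [-3/4, 11/20, 1/5, 7/20] . pi = 0
  [1/20, -7/10, 1/5, 3/20] . pi = 0
  [3/10, 1/20, -3/4, 7/20] . pi = 0
  [1, 1, 1, 1] . pi = 1

Solving yields:
  pi_1 = 2649/8525
  pi_2 = 1324/8525
  pi_3 = 2231/8525
  pi_4 = 211/775

Verification (pi * P):
  2649/8525*1/4 + 1324/8525*11/20 + 2231/8525*1/5 + 211/775*7/20 = 2649/8525 = pi_1  (ok)
  2649/8525*1/20 + 1324/8525*3/10 + 2231/8525*1/5 + 211/775*3/20 = 1324/8525 = pi_2  (ok)
  2649/8525*3/10 + 1324/8525*1/20 + 2231/8525*1/4 + 211/775*7/20 = 2231/8525 = pi_3  (ok)
  2649/8525*2/5 + 1324/8525*1/10 + 2231/8525*7/20 + 211/775*3/20 = 211/775 = pi_4  (ok)

Answer: 2649/8525 1324/8525 2231/8525 211/775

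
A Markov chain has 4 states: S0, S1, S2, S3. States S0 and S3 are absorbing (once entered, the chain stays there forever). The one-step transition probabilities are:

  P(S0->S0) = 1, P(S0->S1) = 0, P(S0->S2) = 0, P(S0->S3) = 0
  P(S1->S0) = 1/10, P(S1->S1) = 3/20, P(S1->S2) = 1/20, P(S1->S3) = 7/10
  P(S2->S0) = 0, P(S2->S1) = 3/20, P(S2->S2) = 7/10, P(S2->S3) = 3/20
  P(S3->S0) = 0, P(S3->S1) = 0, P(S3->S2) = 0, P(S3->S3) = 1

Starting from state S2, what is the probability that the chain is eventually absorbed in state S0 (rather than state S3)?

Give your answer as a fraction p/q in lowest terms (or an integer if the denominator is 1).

Answer: 2/33

Derivation:
Let a_i = P(absorbed in S0 | start in state i).
Boundary conditions: a_S0 = 1, a_S3 = 0.
For each transient state i, a_i = sum_j P(i->j) * a_j:
  a_S1 = 1/10*a_S0 + 3/20*a_S1 + 1/20*a_S2 + 7/10*a_S3
  a_S2 = 0*a_S0 + 3/20*a_S1 + 7/10*a_S2 + 3/20*a_S3

Substituting a_S0 = 1 and a_S3 = 0, rearrange to (I - Q) a = r where r[i] = P(i -> S0):
  [17/20, -1/20] . (a_S1, a_S2) = 1/10
  [-3/20, 3/10] . (a_S1, a_S2) = 0

Solving yields:
  a_S1 = 4/33
  a_S2 = 2/33

Starting state is S2, so the absorption probability is a_S2 = 2/33.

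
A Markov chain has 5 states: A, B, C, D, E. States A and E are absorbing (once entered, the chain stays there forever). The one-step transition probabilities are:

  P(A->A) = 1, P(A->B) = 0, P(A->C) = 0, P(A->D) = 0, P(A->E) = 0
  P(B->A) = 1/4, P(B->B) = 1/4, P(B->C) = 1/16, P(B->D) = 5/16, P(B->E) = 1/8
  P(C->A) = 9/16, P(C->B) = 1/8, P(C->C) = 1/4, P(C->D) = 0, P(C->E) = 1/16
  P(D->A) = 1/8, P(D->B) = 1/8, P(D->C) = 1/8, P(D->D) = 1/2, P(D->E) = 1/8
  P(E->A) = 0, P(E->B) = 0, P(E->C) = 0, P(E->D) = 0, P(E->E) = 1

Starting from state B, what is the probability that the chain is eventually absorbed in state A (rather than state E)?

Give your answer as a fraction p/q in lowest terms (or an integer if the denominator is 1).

Let a_i = P(absorbed in A | start in state i).
Boundary conditions: a_A = 1, a_E = 0.
For each transient state i, a_i = sum_j P(i->j) * a_j:
  a_B = 1/4*a_A + 1/4*a_B + 1/16*a_C + 5/16*a_D + 1/8*a_E
  a_C = 9/16*a_A + 1/8*a_B + 1/4*a_C + 0*a_D + 1/16*a_E
  a_D = 1/8*a_A + 1/8*a_B + 1/8*a_C + 1/2*a_D + 1/8*a_E

Substituting a_A = 1 and a_E = 0, rearrange to (I - Q) a = r where r[i] = P(i -> A):
  [3/4, -1/16, -5/16] . (a_B, a_C, a_D) = 1/4
  [-1/8, 3/4, 0] . (a_B, a_C, a_D) = 9/16
  [-1/8, -1/8, 1/2] . (a_B, a_C, a_D) = 1/8

Solving yields:
  a_B = 111/166
  a_C = 143/166
  a_D = 105/166

Starting state is B, so the absorption probability is a_B = 111/166.

Answer: 111/166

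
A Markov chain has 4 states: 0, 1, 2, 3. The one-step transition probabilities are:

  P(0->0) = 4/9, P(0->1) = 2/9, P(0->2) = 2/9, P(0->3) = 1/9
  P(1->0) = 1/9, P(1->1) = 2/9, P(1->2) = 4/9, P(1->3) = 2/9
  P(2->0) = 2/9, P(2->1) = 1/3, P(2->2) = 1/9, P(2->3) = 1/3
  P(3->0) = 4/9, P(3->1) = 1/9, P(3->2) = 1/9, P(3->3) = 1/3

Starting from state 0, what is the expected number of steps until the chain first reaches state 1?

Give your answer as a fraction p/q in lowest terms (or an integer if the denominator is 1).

Answer: 648/143

Derivation:
Let h_i = expected steps to first reach 1 from state i.
Boundary: h_1 = 0.
First-step equations for the other states:
  h_0 = 1 + 4/9*h_0 + 2/9*h_1 + 2/9*h_2 + 1/9*h_3
  h_2 = 1 + 2/9*h_0 + 1/3*h_1 + 1/9*h_2 + 1/3*h_3
  h_3 = 1 + 4/9*h_0 + 1/9*h_1 + 1/9*h_2 + 1/3*h_3

Substituting h_1 = 0 and rearranging gives the linear system (I - Q) h = 1:
  [5/9, -2/9, -1/9] . (h_0, h_2, h_3) = 1
  [-2/9, 8/9, -1/3] . (h_0, h_2, h_3) = 1
  [-4/9, -1/9, 2/3] . (h_0, h_2, h_3) = 1

Solving yields:
  h_0 = 648/143
  h_2 = 603/143
  h_3 = 747/143

Starting state is 0, so the expected hitting time is h_0 = 648/143.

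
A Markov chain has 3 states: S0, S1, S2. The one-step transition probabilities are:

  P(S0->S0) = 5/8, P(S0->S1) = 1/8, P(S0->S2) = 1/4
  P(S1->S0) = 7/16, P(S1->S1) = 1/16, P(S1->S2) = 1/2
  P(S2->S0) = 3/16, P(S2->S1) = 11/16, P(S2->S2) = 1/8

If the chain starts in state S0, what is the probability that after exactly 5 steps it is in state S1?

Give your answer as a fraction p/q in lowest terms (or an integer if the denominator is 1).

Answer: 138415/524288

Derivation:
Computing P^5 by repeated multiplication:
P^1 =
  S0: [5/8, 1/8, 1/4]
  S1: [7/16, 1/16, 1/2]
  S2: [3/16, 11/16, 1/8]
P^2 =
  S0: [63/128, 33/128, 1/4]
  S1: [101/256, 103/256, 13/64]
  S2: [113/256, 39/256, 13/32]
P^3 =
  S0: [957/2048, 511/2048, 145/512]
  S1: [1887/4096, 877/4096, 333/1024]
  S2: [1715/4096, 1409/4096, 243/1024]
P^4 =
  S0: [14887/32768, 8805/32768, 2269/8192]
  S1: [29005/65536, 19303/65536, 4307/16384]
  S2: [29929/65536, 15531/65536, 5019/16384]
P^5 =
  S0: [237733/524288, 138415/524288, 37035/131072]
  S1: [476855/1048576, 266821/1048576, 76225/262144]
  S2: [468235/1048576, 296225/1048576, 71029/262144]

(P^5)[S0 -> S1] = 138415/524288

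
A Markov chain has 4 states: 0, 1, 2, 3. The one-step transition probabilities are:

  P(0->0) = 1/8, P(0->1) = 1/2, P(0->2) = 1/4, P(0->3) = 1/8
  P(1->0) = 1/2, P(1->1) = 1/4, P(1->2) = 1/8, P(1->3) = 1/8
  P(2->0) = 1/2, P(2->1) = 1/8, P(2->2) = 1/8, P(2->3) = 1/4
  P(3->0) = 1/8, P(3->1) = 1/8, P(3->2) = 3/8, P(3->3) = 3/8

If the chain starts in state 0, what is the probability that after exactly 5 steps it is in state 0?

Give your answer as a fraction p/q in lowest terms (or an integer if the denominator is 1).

Computing P^5 by repeated multiplication:
P^1 =
  0: [1/8, 1/2, 1/4, 1/8]
  1: [1/2, 1/4, 1/8, 1/8]
  2: [1/2, 1/8, 1/8, 1/4]
  3: [1/8, 1/8, 3/8, 3/8]
P^2 =
  0: [13/32, 15/64, 11/64, 3/16]
  1: [17/64, 11/32, 7/32, 11/64]
  2: [7/32, 21/64, 1/4, 13/64]
  3: [5/16, 3/16, 15/64, 17/64]
P^3 =
  0: [71/256, 157/512, 57/256, 99/512]
  1: [43/128, 137/512, 103/512, 25/128]
  2: [175/512, 127/512, 13/64, 53/256]
  3: [145/512, 17/64, 59/256, 113/512]
P^4 =
  0: [1325/4096, 1095/4096, 213/1024, 103/512]
  1: [77/256, 1165/4096, 221/1024, 815/4096]
  2: [1205/4096, 291/1024, 899/4096, 207/1024]
  3: [637/2048, 1083/4096, 883/4096, 107/512]
P^5 =
  0: [9937/32768, 4583/16384, 7069/32768, 1649/8192]
  1: [10243/32768, 8957/32768, 3479/16384, 3305/16384]
  2: [10285/32768, 8875/32768, 6957/32768, 6651/32768]
  3: [4997/16384, 9001/32768, 3541/16384, 6691/32768]

(P^5)[0 -> 0] = 9937/32768

Answer: 9937/32768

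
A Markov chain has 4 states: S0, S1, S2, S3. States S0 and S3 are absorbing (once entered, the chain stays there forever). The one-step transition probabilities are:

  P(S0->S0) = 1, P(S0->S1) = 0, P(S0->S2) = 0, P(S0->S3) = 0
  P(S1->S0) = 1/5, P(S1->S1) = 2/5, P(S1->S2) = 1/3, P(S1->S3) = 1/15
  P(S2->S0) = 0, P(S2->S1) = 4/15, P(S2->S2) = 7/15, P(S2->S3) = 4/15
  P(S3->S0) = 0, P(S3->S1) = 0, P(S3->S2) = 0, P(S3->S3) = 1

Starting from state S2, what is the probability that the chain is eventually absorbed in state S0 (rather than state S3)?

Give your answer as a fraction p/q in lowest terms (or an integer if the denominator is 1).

Let a_i = P(absorbed in S0 | start in state i).
Boundary conditions: a_S0 = 1, a_S3 = 0.
For each transient state i, a_i = sum_j P(i->j) * a_j:
  a_S1 = 1/5*a_S0 + 2/5*a_S1 + 1/3*a_S2 + 1/15*a_S3
  a_S2 = 0*a_S0 + 4/15*a_S1 + 7/15*a_S2 + 4/15*a_S3

Substituting a_S0 = 1 and a_S3 = 0, rearrange to (I - Q) a = r where r[i] = P(i -> S0):
  [3/5, -1/3] . (a_S1, a_S2) = 1/5
  [-4/15, 8/15] . (a_S1, a_S2) = 0

Solving yields:
  a_S1 = 6/13
  a_S2 = 3/13

Starting state is S2, so the absorption probability is a_S2 = 3/13.

Answer: 3/13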